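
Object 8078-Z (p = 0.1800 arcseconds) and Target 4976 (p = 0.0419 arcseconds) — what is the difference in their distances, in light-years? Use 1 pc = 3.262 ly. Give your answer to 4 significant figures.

d_A = 1/0.1800″ = 5.5556 pc; d_B = 1/0.04190″ = 23.866 pc.
|d_B − d_A| = |23.866 − 5.5556| = 18.31 pc = 18.31 × 3.262 ly = 59.727 ly.

59.73 ly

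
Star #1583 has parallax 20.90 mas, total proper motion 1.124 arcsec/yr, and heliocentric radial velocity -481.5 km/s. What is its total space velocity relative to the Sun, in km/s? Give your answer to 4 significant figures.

544.8 km/s

d = 1/p = 1/0.02090″ = 47.847 pc.
v_t = 4.740 μ d = 4.740 × 1.124 × 47.847 = 254.92 km/s.
v = √(v_r² + v_t²) = √((-481.5)² + 254.92²) = √296826 = 544.82 km/s.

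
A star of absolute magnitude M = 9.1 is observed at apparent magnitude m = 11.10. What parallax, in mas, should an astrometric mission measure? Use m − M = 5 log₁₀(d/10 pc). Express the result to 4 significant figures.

39.81 mas

m − M = 11.10 − 9.1 = 2.00.
d = 10^((m−M)/5 + 1) = 10^1.400 = 25.119 pc.
p = 1/d = 1/25.119 = 0.039811 arcsec = 39.811 mas.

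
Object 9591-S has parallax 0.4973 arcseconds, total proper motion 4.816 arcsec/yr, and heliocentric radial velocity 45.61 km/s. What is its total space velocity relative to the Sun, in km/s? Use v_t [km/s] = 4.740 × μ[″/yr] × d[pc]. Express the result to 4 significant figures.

64.71 km/s

d = 1/p = 1/0.4973″ = 2.0109 pc.
v_t = 4.740 μ d = 4.740 × 4.816 × 2.0109 = 45.905 km/s.
v = √(v_r² + v_t²) = √(45.61² + 45.905²) = √4187.54 = 64.711 km/s.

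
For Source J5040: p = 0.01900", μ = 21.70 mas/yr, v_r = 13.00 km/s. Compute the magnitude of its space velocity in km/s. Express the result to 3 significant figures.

d = 1/p = 1/0.01900″ = 52.632 pc.
μ = 21.70 mas/yr = 0.02170 ″/yr.
v_t = 4.740 μ d = 4.740 × 0.02170 × 52.632 = 5.4136 km/s.
v = √(v_r² + v_t²) = √(13.00² + 5.4136²) = √198.307 = 14.082 km/s.

14.1 km/s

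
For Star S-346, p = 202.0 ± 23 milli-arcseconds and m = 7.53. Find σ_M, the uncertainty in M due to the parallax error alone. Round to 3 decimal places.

σ_M = 0.247 mag

M = m − 5 log₁₀ d + 5 = m + 5 log₁₀ p + 5, so ∂M/∂p = 5/(p ln 10).
σ_M = (5/ln 10) · (σ_p/p) = 2.1715 × 23/202.0 = 2.1715 × 0.11386 = 0.24725.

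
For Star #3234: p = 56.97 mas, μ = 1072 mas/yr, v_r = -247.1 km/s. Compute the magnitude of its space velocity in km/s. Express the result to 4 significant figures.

d = 1/p = 1/0.05697″ = 17.553 pc.
μ = 1072 mas/yr = 1.072 ″/yr.
v_t = 4.740 μ d = 4.740 × 1.072 × 17.553 = 89.192 km/s.
v = √(v_r² + v_t²) = √((-247.1)² + 89.192²) = √69013.6 = 262.7 km/s.

262.7 km/s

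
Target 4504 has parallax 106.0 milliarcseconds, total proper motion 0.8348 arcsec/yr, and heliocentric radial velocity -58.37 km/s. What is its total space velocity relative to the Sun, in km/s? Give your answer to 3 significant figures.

69.3 km/s

d = 1/p = 1/0.1060″ = 9.434 pc.
v_t = 4.740 μ d = 4.740 × 0.8348 × 9.434 = 37.33 km/s.
v = √(v_r² + v_t²) = √((-58.37)² + 37.33²) = √4800.59 = 69.286 km/s.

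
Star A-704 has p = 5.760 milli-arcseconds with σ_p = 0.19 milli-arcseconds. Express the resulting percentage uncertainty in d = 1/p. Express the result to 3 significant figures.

3.30%

For d = 1/p, |σ_d/d| = |σ_p/p|.
σ_p/p = 0.19 / 5.760 = 0.032986 = 3.2986%.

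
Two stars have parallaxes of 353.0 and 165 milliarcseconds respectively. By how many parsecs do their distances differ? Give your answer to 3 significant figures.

3.23 pc

d_A = 1/0.3530″ = 2.8329 pc; d_B = 1/0.1650″ = 6.0606 pc.
|d_B − d_A| = |6.0606 − 2.8329| = 3.2277 pc.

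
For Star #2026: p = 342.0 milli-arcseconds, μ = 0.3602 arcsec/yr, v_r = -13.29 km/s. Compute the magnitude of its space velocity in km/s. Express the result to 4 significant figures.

14.20 km/s

d = 1/p = 1/0.3420″ = 2.924 pc.
v_t = 4.740 μ d = 4.740 × 0.3602 × 2.924 = 4.9923 km/s.
v = √(v_r² + v_t²) = √((-13.29)² + 4.9923²) = √201.547 = 14.197 km/s.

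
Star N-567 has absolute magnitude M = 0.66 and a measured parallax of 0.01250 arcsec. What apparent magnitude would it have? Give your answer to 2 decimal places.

d = 1/p = 1/0.01250″ = 80 pc.
m − M = 5 log₁₀ d − 5 = 5 log₁₀(80) − 5 = 9.5154 − 5 = 4.5154.
m = M + (m − M) = 0.66 + 4.5154 = 5.18.

m = 5.18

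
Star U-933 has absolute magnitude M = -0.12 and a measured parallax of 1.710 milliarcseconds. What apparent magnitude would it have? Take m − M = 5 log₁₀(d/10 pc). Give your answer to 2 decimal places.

d = 1/p = 1/0.001710″ = 584.8 pc.
m − M = 5 log₁₀ d − 5 = 5 log₁₀(584.8) − 5 = 13.8350 − 5 = 8.8350.
m = M + (m − M) = -0.12 + 8.8350 = 8.72.

m = 8.72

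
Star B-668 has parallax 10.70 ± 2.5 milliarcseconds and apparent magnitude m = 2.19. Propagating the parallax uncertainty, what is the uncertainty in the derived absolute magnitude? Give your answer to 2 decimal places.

σ_M = 0.51 mag

M = m − 5 log₁₀ d + 5 = m + 5 log₁₀ p + 5, so ∂M/∂p = 5/(p ln 10).
σ_M = (5/ln 10) · (σ_p/p) = 2.1715 × 2.5/10.70 = 2.1715 × 0.23364 = 0.50735.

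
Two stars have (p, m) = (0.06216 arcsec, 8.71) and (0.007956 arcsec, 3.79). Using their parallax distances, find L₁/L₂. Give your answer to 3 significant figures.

L₁/L₂ = 0.000176

d₁ = 1/p₁ = 1/0.06216″ = 16.088 pc; d₂ = 1/p₂ = 1/0.007956″ = 125.69 pc.
M₁ = m₁ − 5 log₁₀ d₁ + 5 = 8.71 − 6.0325 + 5 = 7.6775.
M₂ = 3.79 − 10.4965 + 5 = -1.7065.
L₁/L₂ = 10^(0.4(M₂ − M₁)) = 10^(0.4 × (-9.3840)) = 10^(-3.75360) = 0.00017636.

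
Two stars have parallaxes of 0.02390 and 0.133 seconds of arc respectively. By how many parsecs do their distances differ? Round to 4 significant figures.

d_A = 1/0.02390″ = 41.841 pc; d_B = 1/0.1330″ = 7.5188 pc.
|d_B − d_A| = |7.5188 − 41.841| = 34.322 pc.

34.32 pc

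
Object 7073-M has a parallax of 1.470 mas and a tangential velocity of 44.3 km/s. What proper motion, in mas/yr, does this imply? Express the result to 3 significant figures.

d = 1/p = 1/0.001470″ = 680.27 pc.
μ = v_t / (4.74 d) = 44.3 / (4.74 × 680.27) = 44.3 / 3224.5 = 0.013739 ″/yr = 13.739 mas/yr.

13.7 mas/yr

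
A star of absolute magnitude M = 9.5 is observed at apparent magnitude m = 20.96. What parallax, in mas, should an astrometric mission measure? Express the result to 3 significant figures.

m − M = 20.96 − 9.5 = 11.46.
d = 10^((m−M)/5 + 1) = 10^3.292 = 1958.8 pc.
p = 1/d = 1/1958.8 = 0.00051052 arcsec = 0.51052 mas.

0.511 mas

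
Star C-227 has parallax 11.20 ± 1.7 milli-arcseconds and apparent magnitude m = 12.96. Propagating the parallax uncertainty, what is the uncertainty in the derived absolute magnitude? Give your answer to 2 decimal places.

σ_M = 0.33 mag

M = m − 5 log₁₀ d + 5 = m + 5 log₁₀ p + 5, so ∂M/∂p = 5/(p ln 10).
σ_M = (5/ln 10) · (σ_p/p) = 2.1715 × 1.7/11.20 = 2.1715 × 0.15179 = 0.32961.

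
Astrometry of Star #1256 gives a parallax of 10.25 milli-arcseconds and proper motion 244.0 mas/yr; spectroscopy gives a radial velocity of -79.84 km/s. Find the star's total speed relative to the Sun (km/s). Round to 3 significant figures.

138 km/s

d = 1/p = 1/0.01025″ = 97.561 pc.
μ = 244.0 mas/yr = 0.2440 ″/yr.
v_t = 4.740 μ d = 4.740 × 0.2440 × 97.561 = 112.84 km/s.
v = √(v_r² + v_t²) = √((-79.84)² + 112.84²) = √19107.3 = 138.23 km/s.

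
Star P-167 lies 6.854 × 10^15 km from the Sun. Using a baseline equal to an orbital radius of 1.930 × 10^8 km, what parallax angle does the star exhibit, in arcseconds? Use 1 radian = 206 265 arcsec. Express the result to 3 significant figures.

θ ≈ B/d = (1.930 × 10^8) / (6.854 × 10^15) = 2.8159 × 10^-8 rad.
In arcseconds: 2.8159 × 10^-8 × 206265 = 0.0058082″.

0.00581 arcsec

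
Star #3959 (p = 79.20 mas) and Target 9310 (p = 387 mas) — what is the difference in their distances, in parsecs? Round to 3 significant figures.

d_A = 1/0.07920″ = 12.626 pc; d_B = 1/0.3870″ = 2.584 pc.
|d_B − d_A| = |2.584 − 12.626| = 10.042 pc.

10.0 pc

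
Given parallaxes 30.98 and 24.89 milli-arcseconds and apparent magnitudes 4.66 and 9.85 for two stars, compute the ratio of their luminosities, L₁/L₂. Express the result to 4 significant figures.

L₁/L₂ = 76.89

d₁ = 1/p₁ = 1/0.03098″ = 32.279 pc; d₂ = 1/p₂ = 1/0.02489″ = 40.177 pc.
M₁ = m₁ − 5 log₁₀ d₁ + 5 = 4.66 − 7.5446 + 5 = 2.1154.
M₂ = 9.85 − 8.0199 + 5 = 6.8301.
L₁/L₂ = 10^(0.4(M₂ − M₁)) = 10^(0.4 × 4.7147) = 10^1.88588 = 76.892.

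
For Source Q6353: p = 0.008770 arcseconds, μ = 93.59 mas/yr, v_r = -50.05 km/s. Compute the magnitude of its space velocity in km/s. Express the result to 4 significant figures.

d = 1/p = 1/0.008770″ = 114.03 pc.
μ = 93.59 mas/yr = 0.09359 ″/yr.
v_t = 4.740 μ d = 4.740 × 0.09359 × 114.03 = 50.586 km/s.
v = √(v_r² + v_t²) = √((-50.05)² + 50.586²) = √5063.95 = 71.161 km/s.

71.16 km/s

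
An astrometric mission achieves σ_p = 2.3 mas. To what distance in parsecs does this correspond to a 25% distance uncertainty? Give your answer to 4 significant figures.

108.7 pc

σ_d/d = σ_p/p, so the condition is σ_p/p ≤ 0.25, i.e. p ≥ σ_p/0.25.
p_min = 2.3/0.25 = 9.2 mas = 0.0092 arcsec.
d_max = 1/p_min = 1/0.0092 = 108.7 pc.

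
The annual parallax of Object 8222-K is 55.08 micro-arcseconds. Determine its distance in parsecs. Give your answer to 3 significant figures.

p = 55.08 micro-arcseconds = 0.00005508 arcsec.
d = 1/p = 1/0.00005508 = 18155 pc.

18200 pc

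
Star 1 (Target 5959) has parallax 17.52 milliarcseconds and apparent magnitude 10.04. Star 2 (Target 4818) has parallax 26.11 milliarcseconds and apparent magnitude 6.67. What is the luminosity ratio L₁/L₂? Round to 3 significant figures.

L₁/L₂ = 0.0997

d₁ = 1/p₁ = 1/0.01752″ = 57.078 pc; d₂ = 1/p₂ = 1/0.02611″ = 38.3 pc.
M₁ = m₁ − 5 log₁₀ d₁ + 5 = 10.04 − 8.7823 + 5 = 6.2577.
M₂ = 6.67 − 7.9160 + 5 = 3.7540.
L₁/L₂ = 10^(0.4(M₂ − M₁)) = 10^(0.4 × (-2.5037)) = 10^(-1.00148) = 0.09966.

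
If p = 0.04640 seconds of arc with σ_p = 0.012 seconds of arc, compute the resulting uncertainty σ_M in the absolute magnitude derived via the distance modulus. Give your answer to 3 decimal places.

σ_M = 0.562 mag

M = m − 5 log₁₀ d + 5 = m + 5 log₁₀ p + 5, so ∂M/∂p = 5/(p ln 10).
σ_M = (5/ln 10) · (σ_p/p) = 2.1715 × 0.012/0.04640 = 2.1715 × 0.25862 = 0.56159.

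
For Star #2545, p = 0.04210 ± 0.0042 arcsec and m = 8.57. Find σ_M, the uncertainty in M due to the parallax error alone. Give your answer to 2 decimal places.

σ_M = 0.22 mag

M = m − 5 log₁₀ d + 5 = m + 5 log₁₀ p + 5, so ∂M/∂p = 5/(p ln 10).
σ_M = (5/ln 10) · (σ_p/p) = 2.1715 × 0.0042/0.04210 = 2.1715 × 0.099762 = 0.21663.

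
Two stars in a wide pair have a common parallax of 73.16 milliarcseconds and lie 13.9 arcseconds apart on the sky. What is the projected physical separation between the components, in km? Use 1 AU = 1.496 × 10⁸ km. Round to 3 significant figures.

2.84 × 10^10 km

d = 1/p = 1/0.07316″ = 13.669 pc.
At distance d (pc), an angle of θ arcsec spans θ·d AU: s = 13.9 × 13.669 = 190 AU.
= 190 × 1.496 × 10⁸ km = 2.8424 × 10^10 km.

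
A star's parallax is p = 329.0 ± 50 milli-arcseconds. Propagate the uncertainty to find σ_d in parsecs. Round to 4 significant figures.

0.4619 pc

d = 1/p, so σ_d = σ_p / p².
σ_d = 0.0500 / (0.3290)² = 0.0500 / 0.10824 = 0.46194 pc.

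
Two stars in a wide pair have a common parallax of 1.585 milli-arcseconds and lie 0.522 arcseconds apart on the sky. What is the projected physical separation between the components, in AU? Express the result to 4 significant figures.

329.3 AU

d = 1/p = 1/0.001585″ = 630.91 pc.
At distance d (pc), an angle of θ arcsec spans θ·d AU: s = 0.522 × 630.91 = 329.34 AU.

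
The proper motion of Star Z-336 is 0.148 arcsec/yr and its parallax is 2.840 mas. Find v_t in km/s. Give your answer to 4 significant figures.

d = 1/p = 1/0.002840″ = 352.11 pc.
v_t = 4.74 × μ × d = 4.74 × 0.148 × 352.11 = 247.01 km/s.

247.0 km/s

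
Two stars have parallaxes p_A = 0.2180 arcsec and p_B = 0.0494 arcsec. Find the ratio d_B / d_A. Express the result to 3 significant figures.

Since d = 1/p, d_B/d_A = p_A/p_B.
= 0.2180 / 0.0494 = 4.413.

4.41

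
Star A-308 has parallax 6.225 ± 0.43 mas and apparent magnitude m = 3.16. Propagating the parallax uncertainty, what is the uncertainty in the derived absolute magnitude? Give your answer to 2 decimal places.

σ_M = 0.15 mag

M = m − 5 log₁₀ d + 5 = m + 5 log₁₀ p + 5, so ∂M/∂p = 5/(p ln 10).
σ_M = (5/ln 10) · (σ_p/p) = 2.1715 × 0.43/6.225 = 2.1715 × 0.069076 = 0.15.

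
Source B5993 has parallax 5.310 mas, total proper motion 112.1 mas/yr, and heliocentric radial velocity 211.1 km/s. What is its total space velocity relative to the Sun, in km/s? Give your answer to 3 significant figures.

d = 1/p = 1/0.005310″ = 188.32 pc.
μ = 112.1 mas/yr = 0.1121 ″/yr.
v_t = 4.740 μ d = 4.740 × 0.1121 × 188.32 = 100.06 km/s.
v = √(v_r² + v_t²) = √(211.1² + 100.06²) = √54575.2 = 233.61 km/s.

234 km/s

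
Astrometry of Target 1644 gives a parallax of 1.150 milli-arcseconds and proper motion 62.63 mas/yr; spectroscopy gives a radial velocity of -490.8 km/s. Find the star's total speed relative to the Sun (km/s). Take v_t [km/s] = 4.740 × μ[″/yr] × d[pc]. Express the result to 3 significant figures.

d = 1/p = 1/0.001150″ = 869.57 pc.
μ = 62.63 mas/yr = 0.06263 ″/yr.
v_t = 4.740 μ d = 4.740 × 0.06263 × 869.57 = 258.15 km/s.
v = √(v_r² + v_t²) = √((-490.8)² + 258.15²) = √307526 = 554.55 km/s.

555 km/s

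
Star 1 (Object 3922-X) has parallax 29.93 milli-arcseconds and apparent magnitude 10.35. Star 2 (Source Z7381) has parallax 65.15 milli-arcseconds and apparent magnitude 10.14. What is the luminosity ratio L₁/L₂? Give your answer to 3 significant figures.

d₁ = 1/p₁ = 1/0.02993″ = 33.411 pc; d₂ = 1/p₂ = 1/0.06515″ = 15.349 pc.
M₁ = m₁ − 5 log₁₀ d₁ + 5 = 10.35 − 7.6194 + 5 = 7.7306.
M₂ = 10.14 − 5.9304 + 5 = 9.2096.
L₁/L₂ = 10^(0.4(M₂ − M₁)) = 10^(0.4 × 1.4790) = 10^0.59160 = 3.9048.

L₁/L₂ = 3.90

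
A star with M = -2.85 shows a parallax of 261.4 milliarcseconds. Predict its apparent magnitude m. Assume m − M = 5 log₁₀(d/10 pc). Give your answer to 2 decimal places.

m = -4.94

d = 1/p = 1/0.2614″ = 3.8256 pc.
m − M = 5 log₁₀ d − 5 = 5 log₁₀(3.8256) − 5 = 2.9135 − 5 = -2.0865.
m = M + (m − M) = -2.85 + (-2.0865) = -4.94.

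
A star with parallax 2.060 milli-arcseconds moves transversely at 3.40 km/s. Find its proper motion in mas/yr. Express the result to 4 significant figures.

d = 1/p = 1/0.002060″ = 485.44 pc.
μ = v_t / (4.74 d) = 3.40 / (4.74 × 485.44) = 3.40 / 2301 = 0.0014776 ″/yr = 1.4776 mas/yr.

1.478 mas/yr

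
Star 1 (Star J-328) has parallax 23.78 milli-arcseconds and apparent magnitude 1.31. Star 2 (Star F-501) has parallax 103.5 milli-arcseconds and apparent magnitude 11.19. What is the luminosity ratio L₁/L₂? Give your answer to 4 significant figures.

d₁ = 1/p₁ = 1/0.02378″ = 42.052 pc; d₂ = 1/p₂ = 1/0.1035″ = 9.6618 pc.
M₁ = m₁ − 5 log₁₀ d₁ + 5 = 1.31 − 8.1189 + 5 = -1.8089.
M₂ = 11.19 − 4.9253 + 5 = 11.2647.
L₁/L₂ = 10^(0.4(M₂ − M₁)) = 10^(0.4 × 13.0736) = 10^5.22944 = 1.6961 × 10^5.

L₁/L₂ = 169600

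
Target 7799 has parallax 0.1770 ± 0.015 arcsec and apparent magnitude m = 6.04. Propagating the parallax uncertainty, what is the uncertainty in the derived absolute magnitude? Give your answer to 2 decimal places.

M = m − 5 log₁₀ d + 5 = m + 5 log₁₀ p + 5, so ∂M/∂p = 5/(p ln 10).
σ_M = (5/ln 10) · (σ_p/p) = 2.1715 × 0.015/0.1770 = 2.1715 × 0.084746 = 0.18403.

σ_M = 0.18 mag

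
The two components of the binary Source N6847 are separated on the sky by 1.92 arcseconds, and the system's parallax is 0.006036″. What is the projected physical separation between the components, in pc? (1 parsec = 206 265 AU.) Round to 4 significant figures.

0.001542 pc

d = 1/p = 1/0.006036″ = 165.67 pc.
At distance d (pc), an angle of θ arcsec spans θ·d AU: s = 1.92 × 165.67 = 318.09 AU.
= 318.09 / 206265 = 0.0015421 pc.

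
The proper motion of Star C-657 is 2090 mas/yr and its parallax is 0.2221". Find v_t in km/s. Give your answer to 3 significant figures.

d = 1/p = 1/0.2221″ = 4.5025 pc.
μ = 2090 mas/yr = 2.09 ″/yr.
v_t = 4.74 × μ × d = 4.74 × 2.09 × 4.5025 = 44.604 km/s.

44.6 km/s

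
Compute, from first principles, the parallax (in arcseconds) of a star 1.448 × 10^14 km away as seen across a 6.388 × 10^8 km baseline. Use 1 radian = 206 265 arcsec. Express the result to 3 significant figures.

θ ≈ B/d = (6.388 × 10^8) / (1.448 × 10^14) = 4.4116 × 10^-6 rad.
In arcseconds: 4.4116 × 10^-6 × 206265 = 0.90996″.

0.910 arcsec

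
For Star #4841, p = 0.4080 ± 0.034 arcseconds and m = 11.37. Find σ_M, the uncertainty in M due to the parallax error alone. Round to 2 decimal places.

σ_M = 0.18 mag

M = m − 5 log₁₀ d + 5 = m + 5 log₁₀ p + 5, so ∂M/∂p = 5/(p ln 10).
σ_M = (5/ln 10) · (σ_p/p) = 2.1715 × 0.034/0.4080 = 2.1715 × 0.083333 = 0.18096.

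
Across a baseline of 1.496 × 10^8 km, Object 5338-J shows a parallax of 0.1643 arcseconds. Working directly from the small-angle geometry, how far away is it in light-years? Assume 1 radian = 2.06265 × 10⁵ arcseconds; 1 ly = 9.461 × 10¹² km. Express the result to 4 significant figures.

θ = 0.1643″ = 0.1643/206265 = 7.9655 × 10^-7 rad.
d = B/θ = (1.496 × 10^8) / (7.9655 × 10^-7) = 1.8781 × 10^14 km = (1.8781 × 10^14) / (9.461 × 10^12) ly = 19.851 ly.

19.85 ly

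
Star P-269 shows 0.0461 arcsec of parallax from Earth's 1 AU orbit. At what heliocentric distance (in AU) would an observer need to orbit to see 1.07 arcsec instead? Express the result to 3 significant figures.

Parallax scales linearly with baseline: p ∝ B, so B = p_target / p_Earth × 1 AU.
B = 1.07 / 0.0461 = 23.21 AU.

23.2 AU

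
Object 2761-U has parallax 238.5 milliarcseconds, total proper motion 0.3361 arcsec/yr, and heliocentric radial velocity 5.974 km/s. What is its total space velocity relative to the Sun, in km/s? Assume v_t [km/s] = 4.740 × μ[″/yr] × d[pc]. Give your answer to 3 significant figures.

d = 1/p = 1/0.2385″ = 4.1929 pc.
v_t = 4.740 μ d = 4.740 × 0.3361 × 4.1929 = 6.6798 km/s.
v = √(v_r² + v_t²) = √(5.974² + 6.6798²) = √80.3084 = 8.9615 km/s.

8.96 km/s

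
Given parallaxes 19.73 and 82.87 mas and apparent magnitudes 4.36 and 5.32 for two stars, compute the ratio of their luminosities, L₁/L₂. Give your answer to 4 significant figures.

d₁ = 1/p₁ = 1/0.01973″ = 50.684 pc; d₂ = 1/p₂ = 1/0.08287″ = 12.067 pc.
M₁ = m₁ − 5 log₁₀ d₁ + 5 = 4.36 − 8.5244 + 5 = 0.8356.
M₂ = 5.32 − 5.4080 + 5 = 4.9120.
L₁/L₂ = 10^(0.4(M₂ − M₁)) = 10^(0.4 × 4.0764) = 10^1.63056 = 42.713.

L₁/L₂ = 42.71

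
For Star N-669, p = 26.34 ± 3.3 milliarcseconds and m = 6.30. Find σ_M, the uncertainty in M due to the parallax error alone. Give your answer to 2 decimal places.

σ_M = 0.27 mag

M = m − 5 log₁₀ d + 5 = m + 5 log₁₀ p + 5, so ∂M/∂p = 5/(p ln 10).
σ_M = (5/ln 10) · (σ_p/p) = 2.1715 × 3.3/26.34 = 2.1715 × 0.12528 = 0.27205.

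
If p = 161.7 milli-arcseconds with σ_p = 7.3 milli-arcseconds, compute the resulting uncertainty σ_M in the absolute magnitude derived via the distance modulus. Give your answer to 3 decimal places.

σ_M = 0.098 mag

M = m − 5 log₁₀ d + 5 = m + 5 log₁₀ p + 5, so ∂M/∂p = 5/(p ln 10).
σ_M = (5/ln 10) · (σ_p/p) = 2.1715 × 7.3/161.7 = 2.1715 × 0.045145 = 0.098032.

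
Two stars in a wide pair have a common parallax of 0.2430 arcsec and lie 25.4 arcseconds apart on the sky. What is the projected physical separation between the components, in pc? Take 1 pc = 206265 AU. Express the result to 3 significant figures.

0.000507 pc

d = 1/p = 1/0.2430″ = 4.1152 pc.
At distance d (pc), an angle of θ arcsec spans θ·d AU: s = 25.4 × 4.1152 = 104.53 AU.
= 104.53 / 206265 = 0.00050678 pc.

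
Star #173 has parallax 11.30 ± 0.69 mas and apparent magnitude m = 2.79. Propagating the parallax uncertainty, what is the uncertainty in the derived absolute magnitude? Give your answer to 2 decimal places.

M = m − 5 log₁₀ d + 5 = m + 5 log₁₀ p + 5, so ∂M/∂p = 5/(p ln 10).
σ_M = (5/ln 10) · (σ_p/p) = 2.1715 × 0.69/11.30 = 2.1715 × 0.061062 = 0.1326.

σ_M = 0.13 mag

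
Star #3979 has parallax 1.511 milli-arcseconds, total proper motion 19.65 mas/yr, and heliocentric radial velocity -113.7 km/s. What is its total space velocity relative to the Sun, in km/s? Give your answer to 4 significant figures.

129.3 km/s

d = 1/p = 1/0.001511″ = 661.81 pc.
μ = 19.65 mas/yr = 0.01965 ″/yr.
v_t = 4.740 μ d = 4.740 × 0.01965 × 661.81 = 61.642 km/s.
v = √(v_r² + v_t²) = √((-113.7)² + 61.642²) = √16727.4 = 129.33 km/s.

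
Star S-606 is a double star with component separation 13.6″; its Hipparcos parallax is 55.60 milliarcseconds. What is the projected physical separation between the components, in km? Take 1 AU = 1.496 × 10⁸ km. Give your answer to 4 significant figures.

3.659 × 10^10 km

d = 1/p = 1/0.05560″ = 17.986 pc.
At distance d (pc), an angle of θ arcsec spans θ·d AU: s = 13.6 × 17.986 = 244.61 AU.
= 244.61 × 1.496 × 10⁸ km = 3.6594 × 10^10 km.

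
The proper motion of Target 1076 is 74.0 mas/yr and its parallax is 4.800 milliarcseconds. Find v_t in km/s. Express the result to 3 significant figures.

73.1 km/s

d = 1/p = 1/0.004800″ = 208.33 pc.
μ = 74.0 mas/yr = 0.0740 ″/yr.
v_t = 4.74 × μ × d = 4.74 × 0.0740 × 208.33 = 73.074 km/s.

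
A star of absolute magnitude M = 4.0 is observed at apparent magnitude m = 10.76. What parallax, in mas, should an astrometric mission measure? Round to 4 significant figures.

4.446 mas

m − M = 10.76 − 4.0 = 6.76.
d = 10^((m−M)/5 + 1) = 10^2.352 = 224.91 pc.
p = 1/d = 1/224.91 = 0.0044462 arcsec = 4.4462 mas.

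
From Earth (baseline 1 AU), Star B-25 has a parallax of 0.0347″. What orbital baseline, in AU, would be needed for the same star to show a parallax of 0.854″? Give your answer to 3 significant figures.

Parallax scales linearly with baseline: p ∝ B, so B = p_target / p_Earth × 1 AU.
B = 0.854 / 0.0347 = 24.611 AU.

24.6 AU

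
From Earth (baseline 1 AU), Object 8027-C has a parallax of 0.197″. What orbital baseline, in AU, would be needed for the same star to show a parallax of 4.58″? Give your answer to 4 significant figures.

23.25 AU

Parallax scales linearly with baseline: p ∝ B, so B = p_target / p_Earth × 1 AU.
B = 4.58 / 0.197 = 23.249 AU.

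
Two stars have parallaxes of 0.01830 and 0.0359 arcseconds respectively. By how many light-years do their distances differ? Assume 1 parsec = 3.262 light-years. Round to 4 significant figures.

87.39 ly

d_A = 1/0.01830″ = 54.645 pc; d_B = 1/0.03590″ = 27.855 pc.
|d_B − d_A| = |27.855 − 54.645| = 26.79 pc = 26.79 × 3.262 ly = 87.389 ly.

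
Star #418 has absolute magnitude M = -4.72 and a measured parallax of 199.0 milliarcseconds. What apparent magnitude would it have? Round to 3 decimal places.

m = -6.214

d = 1/p = 1/0.1990″ = 5.0251 pc.
m − M = 5 log₁₀ d − 5 = 5 log₁₀(5.0251) − 5 = 3.5057 − 5 = -1.4943.
m = M + (m − M) = -4.72 + (-1.4943) = -6.214.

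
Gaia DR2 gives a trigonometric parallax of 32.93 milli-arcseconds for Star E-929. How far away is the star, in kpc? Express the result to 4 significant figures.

p = 32.93 milli-arcseconds = 0.03293 arcsec.
d = 1/p = 1/0.03293 = 30.367 pc.
= 0.030367 kpc.

0.03037 kpc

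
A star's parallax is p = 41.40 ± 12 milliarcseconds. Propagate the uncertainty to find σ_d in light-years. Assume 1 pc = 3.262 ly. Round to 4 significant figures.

22.84 ly

d = 1/p, so σ_d = σ_p / p².
σ_d = 0.0120 / (0.04140)² = 0.0120 / 0.001714 = 7.0012 pc = 7.0012 × 3.262 ly = 22.838 ly.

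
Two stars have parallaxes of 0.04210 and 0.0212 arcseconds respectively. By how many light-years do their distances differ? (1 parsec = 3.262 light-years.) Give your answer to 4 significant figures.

76.39 ly

d_A = 1/0.04210″ = 23.753 pc; d_B = 1/0.02120″ = 47.17 pc.
|d_B − d_A| = |47.17 − 23.753| = 23.417 pc = 23.417 × 3.262 ly = 76.386 ly.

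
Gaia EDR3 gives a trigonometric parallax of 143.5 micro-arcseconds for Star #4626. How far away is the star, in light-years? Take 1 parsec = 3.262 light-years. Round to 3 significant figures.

22700 light years

p = 143.5 micro-arcseconds = 0.0001435 arcsec.
d = 1/p = 1/0.0001435 = 6968.6 pc.
In light-years: 6968.6 × 3.262 = 22732 ly.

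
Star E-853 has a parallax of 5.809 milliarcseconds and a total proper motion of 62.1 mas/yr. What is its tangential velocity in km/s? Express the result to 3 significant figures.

d = 1/p = 1/0.005809″ = 172.15 pc.
μ = 62.1 mas/yr = 0.0621 ″/yr.
v_t = 4.74 × μ × d = 4.74 × 0.0621 × 172.15 = 50.673 km/s.

50.7 km/s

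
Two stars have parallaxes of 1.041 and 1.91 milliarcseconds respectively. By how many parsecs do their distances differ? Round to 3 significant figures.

d_A = 1/0.001041″ = 960.61 pc; d_B = 1/0.001910″ = 523.56 pc.
|d_B − d_A| = |523.56 − 960.61| = 437.05 pc.

437 pc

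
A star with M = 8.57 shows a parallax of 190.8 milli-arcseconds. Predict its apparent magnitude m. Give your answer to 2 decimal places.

d = 1/p = 1/0.1908″ = 5.2411 pc.
m − M = 5 log₁₀ d − 5 = 5 log₁₀(5.2411) − 5 = 3.5971 − 5 = -1.4029.
m = M + (m − M) = 8.57 + (-1.4029) = 7.17.

m = 7.17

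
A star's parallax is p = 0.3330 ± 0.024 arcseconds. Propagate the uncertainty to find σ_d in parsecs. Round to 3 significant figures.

d = 1/p, so σ_d = σ_p / p².
σ_d = 0.0240 / (0.3330)² = 0.0240 / 0.11089 = 0.21643 pc.

0.216 pc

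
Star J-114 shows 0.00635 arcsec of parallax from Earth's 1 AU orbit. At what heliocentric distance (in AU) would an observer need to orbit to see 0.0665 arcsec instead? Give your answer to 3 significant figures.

Parallax scales linearly with baseline: p ∝ B, so B = p_target / p_Earth × 1 AU.
B = 0.0665 / 0.00635 = 10.472 AU.

10.5 AU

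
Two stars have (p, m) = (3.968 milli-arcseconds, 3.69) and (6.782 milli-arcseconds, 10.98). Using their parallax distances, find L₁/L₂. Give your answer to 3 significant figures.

d₁ = 1/p₁ = 1/0.003968″ = 252.02 pc; d₂ = 1/p₂ = 1/0.006782″ = 147.45 pc.
M₁ = m₁ − 5 log₁₀ d₁ + 5 = 3.69 − 12.0072 + 5 = -3.3172.
M₂ = 10.98 − 10.8432 + 5 = 5.1368.
L₁/L₂ = 10^(0.4(M₂ − M₁)) = 10^(0.4 × 8.4540) = 10^3.38160 = 2407.7.

L₁/L₂ = 2410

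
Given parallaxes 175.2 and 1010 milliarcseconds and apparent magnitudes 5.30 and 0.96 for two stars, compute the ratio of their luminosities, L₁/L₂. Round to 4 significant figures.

d₁ = 1/p₁ = 1/0.1752″ = 5.7078 pc; d₂ = 1/p₂ = 1/1.010″ = 0.9901 pc.
M₁ = m₁ − 5 log₁₀ d₁ + 5 = 5.30 − 3.7823 + 5 = 6.5177.
M₂ = 0.96 − (-0.0216) + 5 = 5.9816.
L₁/L₂ = 10^(0.4(M₂ − M₁)) = 10^(0.4 × (-0.5361)) = 10^(-0.21444) = 0.61032.

L₁/L₂ = 0.6103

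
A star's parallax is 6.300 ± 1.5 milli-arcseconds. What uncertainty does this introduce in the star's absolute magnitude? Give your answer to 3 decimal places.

M = m − 5 log₁₀ d + 5 = m + 5 log₁₀ p + 5, so ∂M/∂p = 5/(p ln 10).
σ_M = (5/ln 10) · (σ_p/p) = 2.1715 × 1.5/6.300 = 2.1715 × 0.2381 = 0.51703.

σ_M = 0.517 mag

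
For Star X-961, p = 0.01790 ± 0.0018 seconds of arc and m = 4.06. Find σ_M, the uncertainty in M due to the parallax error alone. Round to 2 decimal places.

σ_M = 0.22 mag

M = m − 5 log₁₀ d + 5 = m + 5 log₁₀ p + 5, so ∂M/∂p = 5/(p ln 10).
σ_M = (5/ln 10) · (σ_p/p) = 2.1715 × 0.0018/0.01790 = 2.1715 × 0.10056 = 0.21837.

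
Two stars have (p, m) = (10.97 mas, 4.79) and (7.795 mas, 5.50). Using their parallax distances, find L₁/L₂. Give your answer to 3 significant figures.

d₁ = 1/p₁ = 1/0.01097″ = 91.158 pc; d₂ = 1/p₂ = 1/0.007795″ = 128.29 pc.
M₁ = m₁ − 5 log₁₀ d₁ + 5 = 4.79 − 9.7990 + 5 = -0.0090.
M₂ = 5.50 − 10.5410 + 5 = -0.0410.
L₁/L₂ = 10^(0.4(M₂ − M₁)) = 10^(0.4 × (-0.0320)) = 10^(-0.01280) = 0.97096.

L₁/L₂ = 0.971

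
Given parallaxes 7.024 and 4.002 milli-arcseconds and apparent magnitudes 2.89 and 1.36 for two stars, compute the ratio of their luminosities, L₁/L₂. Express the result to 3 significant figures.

d₁ = 1/p₁ = 1/0.007024″ = 142.37 pc; d₂ = 1/p₂ = 1/0.004002″ = 249.88 pc.
M₁ = m₁ − 5 log₁₀ d₁ + 5 = 2.89 − 10.7671 + 5 = -2.8771.
M₂ = 1.36 − 11.9887 + 5 = -5.6287.
L₁/L₂ = 10^(0.4(M₂ − M₁)) = 10^(0.4 × (-2.7516)) = 10^(-1.10064) = 0.079316.

L₁/L₂ = 0.0793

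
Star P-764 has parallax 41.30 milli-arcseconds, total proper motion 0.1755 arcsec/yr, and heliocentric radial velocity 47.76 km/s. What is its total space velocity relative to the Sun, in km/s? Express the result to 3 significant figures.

51.8 km/s

d = 1/p = 1/0.04130″ = 24.213 pc.
v_t = 4.740 μ d = 4.740 × 0.1755 × 24.213 = 20.142 km/s.
v = √(v_r² + v_t²) = √(47.76² + 20.142²) = √2686.72 = 51.834 km/s.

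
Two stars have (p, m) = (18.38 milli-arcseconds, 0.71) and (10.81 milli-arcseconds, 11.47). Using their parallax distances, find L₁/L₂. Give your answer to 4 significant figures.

L₁/L₂ = 6966

d₁ = 1/p₁ = 1/0.01838″ = 54.407 pc; d₂ = 1/p₂ = 1/0.01081″ = 92.507 pc.
M₁ = m₁ − 5 log₁₀ d₁ + 5 = 0.71 − 8.6783 + 5 = -2.9683.
M₂ = 11.47 − 9.8309 + 5 = 6.6391.
L₁/L₂ = 10^(0.4(M₂ − M₁)) = 10^(0.4 × 9.6074) = 10^3.84296 = 6965.6.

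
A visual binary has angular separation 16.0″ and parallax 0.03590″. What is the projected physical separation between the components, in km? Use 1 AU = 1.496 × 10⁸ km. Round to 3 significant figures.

d = 1/p = 1/0.03590″ = 27.855 pc.
At distance d (pc), an angle of θ arcsec spans θ·d AU: s = 16.0 × 27.855 = 445.68 AU.
= 445.68 × 1.496 × 10⁸ km = 6.6674 × 10^10 km.

6.67 × 10^10 km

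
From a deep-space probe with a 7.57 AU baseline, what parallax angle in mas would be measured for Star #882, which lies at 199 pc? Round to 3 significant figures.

p (arcsec) = B (AU) / d (pc).
p = 7.57 / 199 = 0.03804 arcsec = 38.04 mas.

38.0 mas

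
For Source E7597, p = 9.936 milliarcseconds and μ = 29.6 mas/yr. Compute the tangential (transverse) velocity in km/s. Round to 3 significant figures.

d = 1/p = 1/0.009936″ = 100.64 pc.
μ = 29.6 mas/yr = 0.0296 ″/yr.
v_t = 4.74 × μ × d = 4.74 × 0.0296 × 100.64 = 14.12 km/s.

14.1 km/s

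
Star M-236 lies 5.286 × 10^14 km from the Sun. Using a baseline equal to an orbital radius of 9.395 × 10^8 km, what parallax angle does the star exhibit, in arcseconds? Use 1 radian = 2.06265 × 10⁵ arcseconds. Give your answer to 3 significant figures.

0.367 arcsec

θ ≈ B/d = (9.395 × 10^8) / (5.286 × 10^14) = 1.7773 × 10^-6 rad.
In arcseconds: 1.7773 × 10^-6 × 206265 = 0.36659″.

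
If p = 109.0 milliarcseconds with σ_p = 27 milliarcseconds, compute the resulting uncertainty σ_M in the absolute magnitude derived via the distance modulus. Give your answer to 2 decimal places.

M = m − 5 log₁₀ d + 5 = m + 5 log₁₀ p + 5, so ∂M/∂p = 5/(p ln 10).
σ_M = (5/ln 10) · (σ_p/p) = 2.1715 × 27/109.0 = 2.1715 × 0.24771 = 0.5379.

σ_M = 0.54 mag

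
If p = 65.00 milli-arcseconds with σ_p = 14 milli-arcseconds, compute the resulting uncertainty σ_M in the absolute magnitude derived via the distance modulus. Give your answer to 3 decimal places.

σ_M = 0.468 mag

M = m − 5 log₁₀ d + 5 = m + 5 log₁₀ p + 5, so ∂M/∂p = 5/(p ln 10).
σ_M = (5/ln 10) · (σ_p/p) = 2.1715 × 14/65.00 = 2.1715 × 0.21538 = 0.4677.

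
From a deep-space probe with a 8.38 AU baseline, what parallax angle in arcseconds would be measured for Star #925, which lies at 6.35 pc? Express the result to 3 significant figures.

1.32 arcsec

p (arcsec) = B (AU) / d (pc).
p = 8.38 / 6.35 = 1.3197 arcsec.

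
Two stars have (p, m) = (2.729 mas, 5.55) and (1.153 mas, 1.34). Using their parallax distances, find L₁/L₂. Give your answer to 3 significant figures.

L₁/L₂ = 0.00370

d₁ = 1/p₁ = 1/0.002729″ = 366.43 pc; d₂ = 1/p₂ = 1/0.001153″ = 867.3 pc.
M₁ = m₁ − 5 log₁₀ d₁ + 5 = 5.55 − 12.8200 + 5 = -2.2700.
M₂ = 1.34 − 14.6908 + 5 = -8.3508.
L₁/L₂ = 10^(0.4(M₂ − M₁)) = 10^(0.4 × (-6.0808)) = 10^(-2.43232) = 0.0036956.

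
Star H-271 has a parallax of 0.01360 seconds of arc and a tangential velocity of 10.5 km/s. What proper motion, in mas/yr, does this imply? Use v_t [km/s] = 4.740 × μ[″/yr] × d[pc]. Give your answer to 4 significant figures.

30.13 mas/yr

d = 1/p = 1/0.01360″ = 73.529 pc.
μ = v_t / (4.74 d) = 10.5 / (4.74 × 73.529) = 10.5 / 348.53 = 0.030127 ″/yr = 30.127 mas/yr.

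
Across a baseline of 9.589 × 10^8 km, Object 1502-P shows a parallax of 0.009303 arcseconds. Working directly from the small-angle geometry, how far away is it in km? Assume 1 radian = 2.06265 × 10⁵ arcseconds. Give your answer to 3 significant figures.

2.13 × 10^16 km

θ = 0.009303″ = 0.009303/206265 = 4.5102 × 10^-8 rad.
d = B/θ = (9.589 × 10^8) / (4.5102 × 10^-8) = 2.1261 × 10^16 km.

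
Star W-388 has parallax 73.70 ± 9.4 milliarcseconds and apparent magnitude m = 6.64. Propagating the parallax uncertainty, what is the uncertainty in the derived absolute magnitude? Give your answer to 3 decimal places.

σ_M = 0.277 mag

M = m − 5 log₁₀ d + 5 = m + 5 log₁₀ p + 5, so ∂M/∂p = 5/(p ln 10).
σ_M = (5/ln 10) · (σ_p/p) = 2.1715 × 9.4/73.70 = 2.1715 × 0.12754 = 0.27695.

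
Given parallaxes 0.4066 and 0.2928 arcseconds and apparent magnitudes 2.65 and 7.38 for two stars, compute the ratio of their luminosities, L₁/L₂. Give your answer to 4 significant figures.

L₁/L₂ = 40.44

d₁ = 1/p₁ = 1/0.4066″ = 2.4594 pc; d₂ = 1/p₂ = 1/0.2928″ = 3.4153 pc.
M₁ = m₁ − 5 log₁₀ d₁ + 5 = 2.65 − 1.9541 + 5 = 5.6959.
M₂ = 7.38 − 2.6671 + 5 = 9.7129.
L₁/L₂ = 10^(0.4(M₂ − M₁)) = 10^(0.4 × 4.0170) = 10^1.60680 = 40.439.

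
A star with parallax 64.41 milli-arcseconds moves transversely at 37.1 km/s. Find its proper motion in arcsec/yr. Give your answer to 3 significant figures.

0.504 arcsec/yr

d = 1/p = 1/0.06441″ = 15.526 pc.
μ = v_t / (4.74 d) = 37.1 / (4.74 × 15.526) = 37.1 / 73.593 = 0.50412 ″/yr.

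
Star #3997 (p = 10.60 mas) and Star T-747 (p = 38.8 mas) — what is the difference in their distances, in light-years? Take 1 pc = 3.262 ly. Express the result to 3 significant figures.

d_A = 1/0.01060″ = 94.34 pc; d_B = 1/0.03880″ = 25.773 pc.
|d_B − d_A| = |25.773 − 94.34| = 68.567 pc = 68.567 × 3.262 ly = 223.67 ly.

224 ly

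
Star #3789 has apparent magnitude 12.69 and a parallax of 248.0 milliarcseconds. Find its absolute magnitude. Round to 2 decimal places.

M = 14.66

d = 1/p = 1/0.2480″ = 4.0323 pc.
m − M = 5 log₁₀(4.0323) − 5 = 3.0278 − 5 = -1.9722.
M = m − (m − M) = 12.69 − (-1.9722) = 14.66.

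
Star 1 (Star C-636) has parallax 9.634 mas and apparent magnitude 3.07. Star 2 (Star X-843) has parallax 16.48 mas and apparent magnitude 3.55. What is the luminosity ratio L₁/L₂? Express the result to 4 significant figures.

d₁ = 1/p₁ = 1/0.009634″ = 103.8 pc; d₂ = 1/p₂ = 1/0.01648″ = 60.68 pc.
M₁ = m₁ − 5 log₁₀ d₁ + 5 = 3.07 − 10.0810 + 5 = -2.0110.
M₂ = 3.55 − 8.9152 + 5 = -0.3652.
L₁/L₂ = 10^(0.4(M₂ − M₁)) = 10^(0.4 × 1.6458) = 10^0.65832 = 4.5532.

L₁/L₂ = 4.553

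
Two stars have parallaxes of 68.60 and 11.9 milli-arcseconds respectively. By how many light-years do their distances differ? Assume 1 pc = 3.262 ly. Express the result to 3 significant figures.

227 ly

d_A = 1/0.06860″ = 14.577 pc; d_B = 1/0.01190″ = 84.034 pc.
|d_B − d_A| = |84.034 − 14.577| = 69.457 pc = 69.457 × 3.262 ly = 226.57 ly.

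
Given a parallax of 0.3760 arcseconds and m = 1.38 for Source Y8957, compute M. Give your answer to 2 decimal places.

d = 1/p = 1/0.3760″ = 2.6596 pc.
m − M = 5 log₁₀(2.6596) − 5 = 2.1241 − 5 = -2.8759.
M = m − (m − M) = 1.38 − (-2.8759) = 4.26.

M = 4.26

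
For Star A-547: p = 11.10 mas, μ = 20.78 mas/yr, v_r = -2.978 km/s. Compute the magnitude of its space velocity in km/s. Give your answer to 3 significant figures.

d = 1/p = 1/0.01110″ = 90.09 pc.
μ = 20.78 mas/yr = 0.02078 ″/yr.
v_t = 4.740 μ d = 4.740 × 0.02078 × 90.09 = 8.8736 km/s.
v = √(v_r² + v_t²) = √((-2.978)² + 8.8736²) = √87.6093 = 9.36 km/s.

9.36 km/s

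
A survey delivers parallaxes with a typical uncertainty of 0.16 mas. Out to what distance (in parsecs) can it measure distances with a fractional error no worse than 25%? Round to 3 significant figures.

1560 pc

σ_d/d = σ_p/p, so the condition is σ_p/p ≤ 0.25, i.e. p ≥ σ_p/0.25.
p_min = 0.16/0.25 = 0.64 mas = 0.00064 arcsec.
d_max = 1/p_min = 1/0.00064 = 1562.5 pc.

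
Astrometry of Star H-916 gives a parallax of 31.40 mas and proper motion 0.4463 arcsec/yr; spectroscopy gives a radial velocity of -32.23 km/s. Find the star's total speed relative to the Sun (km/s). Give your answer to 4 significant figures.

d = 1/p = 1/0.03140″ = 31.847 pc.
v_t = 4.740 μ d = 4.740 × 0.4463 × 31.847 = 67.371 km/s.
v = √(v_r² + v_t²) = √((-32.23)² + 67.371²) = √5577.62 = 74.683 km/s.

74.68 km/s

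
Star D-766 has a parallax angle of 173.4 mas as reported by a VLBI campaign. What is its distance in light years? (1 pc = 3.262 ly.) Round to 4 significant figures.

p = 173.4 mas = 0.1734 arcsec.
d = 1/p = 1/0.1734 = 5.767 pc.
In light-years: 5.767 × 3.262 = 18.812 ly.

18.81 light years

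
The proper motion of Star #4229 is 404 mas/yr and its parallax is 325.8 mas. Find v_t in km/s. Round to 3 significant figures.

5.88 km/s

d = 1/p = 1/0.3258″ = 3.0694 pc.
μ = 404 mas/yr = 0.404 ″/yr.
v_t = 4.74 × μ × d = 4.74 × 0.404 × 3.0694 = 5.8778 km/s.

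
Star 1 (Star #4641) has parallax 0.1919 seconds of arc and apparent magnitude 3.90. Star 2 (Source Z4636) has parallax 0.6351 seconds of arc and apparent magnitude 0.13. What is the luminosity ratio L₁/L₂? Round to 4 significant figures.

d₁ = 1/p₁ = 1/0.1919″ = 5.211 pc; d₂ = 1/p₂ = 1/0.6351″ = 1.5746 pc.
M₁ = m₁ − 5 log₁₀ d₁ + 5 = 3.90 − 3.5846 + 5 = 5.3154.
M₂ = 0.13 − 0.9859 + 5 = 4.1441.
L₁/L₂ = 10^(0.4(M₂ − M₁)) = 10^(0.4 × (-1.1713)) = 10^(-0.46852) = 0.34.

L₁/L₂ = 0.3400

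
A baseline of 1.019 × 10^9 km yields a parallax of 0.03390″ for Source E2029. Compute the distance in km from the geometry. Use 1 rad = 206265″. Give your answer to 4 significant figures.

6.200 × 10^15 km

θ = 0.03390″ = 0.03390/206265 = 1.6435 × 10^-7 rad.
d = B/θ = (1.019 × 10^9) / (1.6435 × 10^-7) = 6.2002 × 10^15 km.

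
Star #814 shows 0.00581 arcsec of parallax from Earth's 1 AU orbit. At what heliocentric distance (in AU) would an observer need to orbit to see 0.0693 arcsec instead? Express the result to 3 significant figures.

11.9 AU

Parallax scales linearly with baseline: p ∝ B, so B = p_target / p_Earth × 1 AU.
B = 0.0693 / 0.00581 = 11.928 AU.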